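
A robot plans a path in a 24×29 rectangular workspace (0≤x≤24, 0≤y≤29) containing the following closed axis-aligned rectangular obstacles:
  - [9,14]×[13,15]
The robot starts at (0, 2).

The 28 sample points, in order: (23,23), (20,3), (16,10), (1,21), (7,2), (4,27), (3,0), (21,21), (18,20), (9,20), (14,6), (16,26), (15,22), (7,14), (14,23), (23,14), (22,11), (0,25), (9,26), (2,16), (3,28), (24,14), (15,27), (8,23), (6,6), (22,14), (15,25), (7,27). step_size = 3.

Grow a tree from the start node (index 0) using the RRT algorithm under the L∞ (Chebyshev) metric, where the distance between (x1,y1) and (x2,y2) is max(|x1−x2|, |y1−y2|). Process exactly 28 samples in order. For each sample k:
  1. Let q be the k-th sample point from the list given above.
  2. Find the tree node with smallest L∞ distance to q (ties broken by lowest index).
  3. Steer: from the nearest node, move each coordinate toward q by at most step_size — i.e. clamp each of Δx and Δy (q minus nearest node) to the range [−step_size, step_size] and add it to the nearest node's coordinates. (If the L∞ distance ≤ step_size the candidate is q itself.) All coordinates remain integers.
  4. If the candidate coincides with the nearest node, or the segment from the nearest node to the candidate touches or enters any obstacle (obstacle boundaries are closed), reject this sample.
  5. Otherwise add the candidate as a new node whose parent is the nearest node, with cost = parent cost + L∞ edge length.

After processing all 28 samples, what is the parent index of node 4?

Parent of node 4: 3

1. q=(23,23) nearest=0 d=23 new=(3,5) → add node 1 parent=0 cost=3
2. q=(20,3) nearest=1 d=17 new=(6,3) → add node 2 parent=1 cost=6
3. q=(16,10) nearest=2 d=10 new=(9,6) → add node 3 parent=2 cost=9
4. q=(1,21) nearest=3 d=15 new=(6,9) → add node 4 parent=3 cost=12
5. q=(7,2) nearest=2 d=1 new=(7,2) → add node 5 parent=2 cost=7
6. q=(4,27) nearest=4 d=18 new=(4,12) → add node 6 parent=4 cost=15
7. q=(3,0) nearest=0 d=3 new=(3,0) → add node 7 parent=0 cost=3
8. q=(21,21) nearest=3 d=15 new=(12,9) → add node 8 parent=3 cost=12
9. q=(18,20) nearest=8 d=11 new=(15,12) → add node 9 parent=8 cost=15
10. q=(9,20) nearest=6 d=8 new=(7,15) → add node 10 parent=6 cost=18
11. q=(14,6) nearest=8 d=3 new=(14,6) → add node 11 parent=8 cost=15
12. q=(16,26) nearest=10 d=11 new=(10,18) → add node 12 parent=10 cost=21
13. q=(15,22) nearest=12 d=5 new=(13,21) → add node 13 parent=12 cost=24
14. q=(7,14) nearest=10 d=1 new=(7,14) → add node 14 parent=10 cost=19
15. q=(14,23) nearest=13 d=2 new=(14,23) → add node 15 parent=13 cost=26
16. q=(23,14) nearest=9 d=8 new=(18,14) → add node 16 parent=9 cost=18
17. q=(22,11) nearest=16 d=4 new=(21,11) → add node 17 parent=16 cost=21
18. q=(0,25) nearest=10 d=10 new=(4,18) → add node 18 parent=10 cost=21
19. q=(9,26) nearest=13 d=5 new=(10,24) → add node 19 parent=13 cost=27
20. q=(2,16) nearest=18 d=2 new=(2,16) → add node 20 parent=18 cost=23
21. q=(3,28) nearest=19 d=7 new=(7,27) → add node 21 parent=19 cost=30
22. q=(24,14) nearest=17 d=3 new=(24,14) → add node 22 parent=17 cost=24
23. q=(15,27) nearest=15 d=4 new=(15,26) → add node 23 parent=15 cost=29
24. q=(8,23) nearest=19 d=2 new=(8,23) → add node 24 parent=19 cost=29
25. q=(6,6) nearest=1 d=3 new=(6,6) → add node 25 parent=1 cost=6
26. q=(22,14) nearest=22 d=2 new=(22,14) → add node 26 parent=22 cost=26
27. q=(15,25) nearest=23 d=1 new=(15,25) → add node 27 parent=23 cost=30
28. q=(7,27) nearest=21 d=0 → coincident, reject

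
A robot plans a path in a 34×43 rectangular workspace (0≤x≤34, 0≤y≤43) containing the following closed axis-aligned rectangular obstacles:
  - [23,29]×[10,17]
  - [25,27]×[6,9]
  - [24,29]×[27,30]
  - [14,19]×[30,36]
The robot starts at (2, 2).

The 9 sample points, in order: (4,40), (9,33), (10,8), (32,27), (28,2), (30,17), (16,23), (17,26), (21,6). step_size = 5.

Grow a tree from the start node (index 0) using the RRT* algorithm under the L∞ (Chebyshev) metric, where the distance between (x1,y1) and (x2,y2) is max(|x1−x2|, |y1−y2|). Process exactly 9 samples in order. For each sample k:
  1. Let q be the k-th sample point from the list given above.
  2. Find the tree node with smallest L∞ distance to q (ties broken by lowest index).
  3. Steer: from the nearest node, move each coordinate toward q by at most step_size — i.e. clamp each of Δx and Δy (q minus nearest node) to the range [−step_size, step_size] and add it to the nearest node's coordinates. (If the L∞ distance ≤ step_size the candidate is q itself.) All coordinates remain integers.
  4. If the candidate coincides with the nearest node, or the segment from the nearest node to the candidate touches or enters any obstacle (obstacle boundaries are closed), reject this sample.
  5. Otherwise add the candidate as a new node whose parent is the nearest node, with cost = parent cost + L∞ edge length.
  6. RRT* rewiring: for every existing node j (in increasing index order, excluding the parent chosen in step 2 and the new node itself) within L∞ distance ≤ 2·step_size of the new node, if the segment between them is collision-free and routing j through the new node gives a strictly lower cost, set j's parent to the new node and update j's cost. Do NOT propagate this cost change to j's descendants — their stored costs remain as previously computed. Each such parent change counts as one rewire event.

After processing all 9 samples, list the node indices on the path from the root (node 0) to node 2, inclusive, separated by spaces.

Path: 0 1 2

1. q=(4,40) nearest=0 d=38 new=(4,7) → add node 1 parent=0 cost=5
2. q=(9,33) nearest=1 d=26 new=(9,12) → add node 2 parent=1 cost=10
3. q=(10,8) nearest=2 d=4 new=(10,8) → add node 3 parent=2 cost=14
4. q=(32,27) nearest=3 d=22 new=(15,13) → add node 4 parent=3 cost=19
5. q=(28,2) nearest=4 d=13 new=(20,8) → add node 5 parent=4 cost=24
6. q=(30,17) nearest=5 d=10 new=(25,13) → blocked by [23,29]×[10,17], reject
7. q=(16,23) nearest=4 d=10 new=(16,18) → add node 6 parent=4 cost=24
8. q=(17,26) nearest=6 d=8 new=(17,23) → add node 7 parent=6 cost=29
9. q=(21,6) nearest=5 d=2 new=(21,6) → add node 8 parent=5 cost=26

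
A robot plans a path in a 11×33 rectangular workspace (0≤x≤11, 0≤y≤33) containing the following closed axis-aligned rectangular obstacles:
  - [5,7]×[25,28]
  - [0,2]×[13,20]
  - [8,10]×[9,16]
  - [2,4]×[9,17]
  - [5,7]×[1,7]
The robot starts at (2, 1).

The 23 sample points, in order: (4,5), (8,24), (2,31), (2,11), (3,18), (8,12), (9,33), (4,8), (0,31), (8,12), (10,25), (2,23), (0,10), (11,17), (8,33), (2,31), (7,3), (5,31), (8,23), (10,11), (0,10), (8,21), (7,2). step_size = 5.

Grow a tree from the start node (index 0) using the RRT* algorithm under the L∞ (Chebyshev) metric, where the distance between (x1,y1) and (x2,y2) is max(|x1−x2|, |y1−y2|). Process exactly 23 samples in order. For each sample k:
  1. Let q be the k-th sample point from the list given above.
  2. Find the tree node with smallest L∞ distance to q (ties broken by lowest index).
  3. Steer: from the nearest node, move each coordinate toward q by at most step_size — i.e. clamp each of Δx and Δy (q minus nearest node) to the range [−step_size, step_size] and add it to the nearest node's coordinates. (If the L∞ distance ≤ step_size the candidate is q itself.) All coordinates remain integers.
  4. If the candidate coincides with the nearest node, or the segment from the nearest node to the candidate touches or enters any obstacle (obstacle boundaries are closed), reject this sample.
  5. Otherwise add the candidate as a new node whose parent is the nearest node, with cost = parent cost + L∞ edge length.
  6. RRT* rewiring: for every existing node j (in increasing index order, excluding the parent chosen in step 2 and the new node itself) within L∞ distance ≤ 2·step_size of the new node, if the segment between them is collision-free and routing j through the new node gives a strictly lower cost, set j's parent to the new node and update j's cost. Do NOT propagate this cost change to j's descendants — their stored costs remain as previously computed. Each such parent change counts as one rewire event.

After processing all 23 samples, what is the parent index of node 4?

1. q=(4,5) nearest=0 d=4 new=(4,5) → add node 1 parent=0 cost=4
2. q=(8,24) nearest=1 d=19 new=(8,10) → blocked by [8,10]×[9,16], reject
3. q=(2,31) nearest=1 d=26 new=(2,10) → blocked by [2,4]×[9,17], reject
4. q=(2,11) nearest=1 d=6 new=(2,10) → blocked by [2,4]×[9,17], reject
5. q=(3,18) nearest=1 d=13 new=(3,10) → blocked by [2,4]×[9,17], reject
6. q=(8,12) nearest=1 d=7 new=(8,10) → blocked by [8,10]×[9,16], reject
7. q=(9,33) nearest=1 d=28 new=(9,10) → blocked by [8,10]×[9,16], reject
8. q=(4,8) nearest=1 d=3 new=(4,8) → add node 2 parent=1 cost=7
9. q=(0,31) nearest=2 d=23 new=(0,13) → blocked by [0,2]×[13,20], reject
10. q=(8,12) nearest=2 d=4 new=(8,12) → blocked by [8,10]×[9,16], reject
11. q=(10,25) nearest=2 d=17 new=(9,13) → blocked by [8,10]×[9,16], reject
12. q=(2,23) nearest=2 d=15 new=(2,13) → blocked by [0,2]×[13,20], reject
13. q=(0,10) nearest=2 d=4 new=(0,10) → blocked by [2,4]×[9,17], reject
14. q=(11,17) nearest=2 d=9 new=(9,13) → blocked by [8,10]×[9,16], reject
15. q=(8,33) nearest=2 d=25 new=(8,13) → blocked by [8,10]×[9,16], reject
16. q=(2,31) nearest=2 d=23 new=(2,13) → blocked by [0,2]×[13,20], reject
17. q=(7,3) nearest=1 d=3 new=(7,3) → blocked by [5,7]×[1,7], reject
18. q=(5,31) nearest=2 d=23 new=(5,13) → add node 3 parent=2 cost=12
19. q=(8,23) nearest=3 d=10 new=(8,18) → add node 4 parent=3 cost=17
20. q=(10,11) nearest=3 d=5 new=(10,11) → blocked by [8,10]×[9,16], reject
21. q=(0,10) nearest=2 d=4 new=(0,10) → blocked by [2,4]×[9,17], reject
22. q=(8,21) nearest=4 d=3 new=(8,21) → add node 5 parent=4 cost=20
23. q=(7,2) nearest=1 d=3 new=(7,2) → blocked by [5,7]×[1,7], reject

Parent of node 4: 3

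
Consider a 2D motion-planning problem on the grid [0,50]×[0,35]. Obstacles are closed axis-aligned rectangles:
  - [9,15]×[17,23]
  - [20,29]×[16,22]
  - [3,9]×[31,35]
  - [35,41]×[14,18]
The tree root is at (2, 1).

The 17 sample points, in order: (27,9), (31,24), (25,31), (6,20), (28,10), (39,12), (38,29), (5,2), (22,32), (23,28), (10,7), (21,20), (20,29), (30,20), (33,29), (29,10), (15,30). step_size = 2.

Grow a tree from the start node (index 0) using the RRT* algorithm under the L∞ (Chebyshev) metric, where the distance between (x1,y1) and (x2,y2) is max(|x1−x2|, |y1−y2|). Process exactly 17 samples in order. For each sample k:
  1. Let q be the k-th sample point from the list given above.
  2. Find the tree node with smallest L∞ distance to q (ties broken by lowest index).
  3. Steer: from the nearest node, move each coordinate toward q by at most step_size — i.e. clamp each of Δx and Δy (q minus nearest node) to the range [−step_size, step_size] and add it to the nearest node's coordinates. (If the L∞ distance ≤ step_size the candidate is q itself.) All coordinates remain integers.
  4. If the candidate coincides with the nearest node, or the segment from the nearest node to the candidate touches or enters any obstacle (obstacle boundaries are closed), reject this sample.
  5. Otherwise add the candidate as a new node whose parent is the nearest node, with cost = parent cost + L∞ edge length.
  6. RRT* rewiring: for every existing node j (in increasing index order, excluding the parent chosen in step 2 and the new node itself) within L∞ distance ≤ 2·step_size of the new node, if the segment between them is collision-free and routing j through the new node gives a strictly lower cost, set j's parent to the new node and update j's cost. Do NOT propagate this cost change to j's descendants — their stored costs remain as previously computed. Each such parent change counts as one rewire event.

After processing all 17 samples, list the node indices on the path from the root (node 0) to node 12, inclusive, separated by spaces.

1. q=(27,9) nearest=0 d=25 new=(4,3) → add node 1 parent=0 cost=2
2. q=(31,24) nearest=1 d=27 new=(6,5) → add node 2 parent=1 cost=4
3. q=(25,31) nearest=2 d=26 new=(8,7) → add node 3 parent=2 cost=6
4. q=(6,20) nearest=3 d=13 new=(6,9) → add node 4 parent=3 cost=8
5. q=(28,10) nearest=3 d=20 new=(10,9) → add node 5 parent=3 cost=8
6. q=(39,12) nearest=5 d=29 new=(12,11) → add node 6 parent=5 cost=10
7. q=(38,29) nearest=6 d=26 new=(14,13) → add node 7 parent=6 cost=12
8. q=(5,2) nearest=1 d=1 new=(5,2) → add node 8 parent=1 cost=3
9. q=(22,32) nearest=7 d=19 new=(16,15) → add node 9 parent=7 cost=14
10. q=(23,28) nearest=9 d=13 new=(18,17) → add node 10 parent=9 cost=16
11. q=(10,7) nearest=3 d=2 new=(10,7) → add node 11 parent=3 cost=8
12. q=(21,20) nearest=10 d=3 new=(20,19) → blocked by [20,29]×[16,22], reject
13. q=(20,29) nearest=10 d=12 new=(20,19) → blocked by [20,29]×[16,22], reject
14. q=(30,20) nearest=10 d=12 new=(20,19) → blocked by [20,29]×[16,22], reject
15. q=(33,29) nearest=10 d=15 new=(20,19) → blocked by [20,29]×[16,22], reject
16. q=(29,10) nearest=10 d=11 new=(20,15) → add node 12 parent=10 cost=18
17. q=(15,30) nearest=10 d=13 new=(16,19) → add node 13 parent=10 cost=18

Path: 0 1 2 3 5 6 7 9 10 12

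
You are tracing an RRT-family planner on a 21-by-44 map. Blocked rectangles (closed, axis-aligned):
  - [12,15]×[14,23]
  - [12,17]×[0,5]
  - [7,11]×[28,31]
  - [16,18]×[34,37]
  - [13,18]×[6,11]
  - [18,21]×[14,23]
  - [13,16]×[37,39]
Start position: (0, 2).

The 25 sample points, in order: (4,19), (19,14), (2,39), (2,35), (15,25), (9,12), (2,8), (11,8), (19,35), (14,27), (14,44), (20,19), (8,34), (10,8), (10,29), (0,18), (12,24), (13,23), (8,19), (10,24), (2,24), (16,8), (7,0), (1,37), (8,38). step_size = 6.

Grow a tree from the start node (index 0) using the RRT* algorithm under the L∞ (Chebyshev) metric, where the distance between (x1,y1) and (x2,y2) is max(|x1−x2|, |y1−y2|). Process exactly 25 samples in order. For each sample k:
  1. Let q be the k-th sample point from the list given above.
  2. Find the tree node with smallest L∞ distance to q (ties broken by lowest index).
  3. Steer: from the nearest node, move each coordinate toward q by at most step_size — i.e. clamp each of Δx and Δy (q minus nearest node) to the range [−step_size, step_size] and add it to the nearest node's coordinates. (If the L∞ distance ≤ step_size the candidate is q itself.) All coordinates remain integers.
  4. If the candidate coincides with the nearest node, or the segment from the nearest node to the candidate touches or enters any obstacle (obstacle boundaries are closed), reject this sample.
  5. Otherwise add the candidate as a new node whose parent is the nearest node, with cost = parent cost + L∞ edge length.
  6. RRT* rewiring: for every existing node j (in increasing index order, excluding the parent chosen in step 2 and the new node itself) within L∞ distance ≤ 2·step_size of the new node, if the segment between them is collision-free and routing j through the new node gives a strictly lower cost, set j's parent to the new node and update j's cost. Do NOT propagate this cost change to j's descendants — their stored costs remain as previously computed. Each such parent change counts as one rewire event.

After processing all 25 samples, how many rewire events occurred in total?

1. q=(4,19) nearest=0 d=17 new=(4,8) → add node 1 parent=0 cost=6
2. q=(19,14) nearest=1 d=15 new=(10,14) → add node 2 parent=1 cost=12
3. q=(2,39) nearest=2 d=25 new=(4,20) → add node 3 parent=2 cost=18
4. q=(2,35) nearest=3 d=15 new=(2,26) → add node 4 parent=3 cost=24
5. q=(15,25) nearest=2 d=11 new=(15,20) → blocked by [12,15]×[14,23], reject
6. q=(9,12) nearest=2 d=2 new=(9,12) → add node 5 parent=2 cost=14
7. q=(2,8) nearest=1 d=2 new=(2,8) → add node 6 parent=1 cost=8
8. q=(11,8) nearest=5 d=4 new=(11,8) → add node 7 parent=5 cost=18
9. q=(19,35) nearest=3 d=15 new=(10,26) → add node 8 parent=3 cost=24
10. q=(14,27) nearest=8 d=4 new=(14,27) → add node 9 parent=8 cost=28
11. q=(14,44) nearest=9 d=17 new=(14,33) → add node 10 parent=9 cost=34
12. q=(20,19) nearest=9 d=8 new=(20,21) → blocked by [18,21]×[14,23], reject
13. q=(8,34) nearest=10 d=6 new=(8,34) → add node 11 parent=10 cost=40
14. q=(10,8) nearest=7 d=1 new=(10,8) → add node 12 parent=7 cost=19
15. q=(10,29) nearest=8 d=3 new=(10,29) → blocked by [7,11]×[28,31], reject
16. q=(0,18) nearest=3 d=4 new=(0,18) → add node 13 parent=3 cost=22
17. q=(12,24) nearest=8 d=2 new=(12,24) → add node 14 parent=8 cost=26
18. q=(13,23) nearest=14 d=1 new=(13,23) → blocked by [12,15]×[14,23], reject
19. q=(8,19) nearest=3 d=4 new=(8,19) → add node 15 parent=3 cost=22
20. q=(10,24) nearest=8 d=2 new=(10,24) → add node 16 parent=8 cost=26
21. q=(2,24) nearest=4 d=2 new=(2,24) → add node 17 parent=4 cost=26; rewire 11→17 (36<40)
22. q=(16,8) nearest=7 d=5 new=(16,8) → blocked by [13,18]×[6,11], reject
23. q=(7,0) nearest=0 d=7 new=(6,0) → add node 18 parent=0 cost=6; rewire 7→18 (14<18); rewire 12→18 (14<19)
24. q=(1,37) nearest=11 d=7 new=(2,37) → add node 19 parent=11 cost=42
25. q=(8,38) nearest=11 d=4 new=(8,38) → add node 20 parent=11 cost=40

Rewire events: 3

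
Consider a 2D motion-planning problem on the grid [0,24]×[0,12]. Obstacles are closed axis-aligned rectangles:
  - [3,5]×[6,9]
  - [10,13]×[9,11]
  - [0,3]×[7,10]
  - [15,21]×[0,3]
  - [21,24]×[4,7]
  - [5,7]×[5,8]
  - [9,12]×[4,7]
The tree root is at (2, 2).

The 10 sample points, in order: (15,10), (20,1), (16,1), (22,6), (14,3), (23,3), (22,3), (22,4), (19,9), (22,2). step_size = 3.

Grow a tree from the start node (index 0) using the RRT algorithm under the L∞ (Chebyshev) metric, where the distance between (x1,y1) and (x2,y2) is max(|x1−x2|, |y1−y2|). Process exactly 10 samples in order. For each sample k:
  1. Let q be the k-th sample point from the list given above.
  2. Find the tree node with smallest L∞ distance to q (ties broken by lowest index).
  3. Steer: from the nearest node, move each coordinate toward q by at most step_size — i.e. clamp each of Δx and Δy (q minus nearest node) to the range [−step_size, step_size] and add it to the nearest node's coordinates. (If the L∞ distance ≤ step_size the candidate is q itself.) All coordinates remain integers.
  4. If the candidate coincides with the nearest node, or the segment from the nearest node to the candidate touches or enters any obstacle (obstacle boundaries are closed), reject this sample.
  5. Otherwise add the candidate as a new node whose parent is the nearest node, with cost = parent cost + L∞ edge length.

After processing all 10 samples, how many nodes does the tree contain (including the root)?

Node count: 7

1. q=(15,10) nearest=0 d=13 new=(5,5) → blocked by [5,7]×[5,8], reject
2. q=(20,1) nearest=0 d=18 new=(5,1) → add node 1 parent=0 cost=3
3. q=(16,1) nearest=1 d=11 new=(8,1) → add node 2 parent=1 cost=6
4. q=(22,6) nearest=2 d=14 new=(11,4) → blocked by [9,12]×[4,7], reject
5. q=(14,3) nearest=2 d=6 new=(11,3) → add node 3 parent=2 cost=9
6. q=(23,3) nearest=3 d=12 new=(14,3) → add node 4 parent=3 cost=12
7. q=(22,3) nearest=4 d=8 new=(17,3) → blocked by [15,21]×[0,3], reject
8. q=(22,4) nearest=4 d=8 new=(17,4) → add node 5 parent=4 cost=15
9. q=(19,9) nearest=5 d=5 new=(19,7) → add node 6 parent=5 cost=18
10. q=(22,2) nearest=5 d=5 new=(20,2) → blocked by [15,21]×[0,3], reject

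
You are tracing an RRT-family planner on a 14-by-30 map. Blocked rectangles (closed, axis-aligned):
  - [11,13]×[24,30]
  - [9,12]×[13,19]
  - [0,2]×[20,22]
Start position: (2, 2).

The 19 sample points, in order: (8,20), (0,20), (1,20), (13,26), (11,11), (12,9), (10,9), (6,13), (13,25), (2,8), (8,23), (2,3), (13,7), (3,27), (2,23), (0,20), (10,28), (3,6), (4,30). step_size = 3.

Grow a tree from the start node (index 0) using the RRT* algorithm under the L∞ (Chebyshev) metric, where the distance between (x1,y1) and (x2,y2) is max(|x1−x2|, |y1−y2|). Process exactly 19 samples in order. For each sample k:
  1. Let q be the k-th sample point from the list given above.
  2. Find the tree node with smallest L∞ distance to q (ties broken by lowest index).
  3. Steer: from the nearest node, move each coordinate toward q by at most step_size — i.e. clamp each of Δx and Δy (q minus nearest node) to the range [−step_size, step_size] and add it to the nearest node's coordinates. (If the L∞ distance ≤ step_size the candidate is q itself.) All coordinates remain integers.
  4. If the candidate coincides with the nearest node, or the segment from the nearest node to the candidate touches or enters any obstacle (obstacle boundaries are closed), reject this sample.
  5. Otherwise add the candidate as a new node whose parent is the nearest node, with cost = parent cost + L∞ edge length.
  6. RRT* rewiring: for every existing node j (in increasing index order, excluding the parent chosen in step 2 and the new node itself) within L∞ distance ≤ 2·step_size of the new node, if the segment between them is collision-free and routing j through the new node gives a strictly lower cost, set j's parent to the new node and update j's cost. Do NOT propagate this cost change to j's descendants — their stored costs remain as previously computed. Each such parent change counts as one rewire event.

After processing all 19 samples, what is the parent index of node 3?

Parent of node 3: 2

1. q=(8,20) nearest=0 d=18 new=(5,5) → add node 1 parent=0 cost=3
2. q=(0,20) nearest=1 d=15 new=(2,8) → add node 2 parent=1 cost=6
3. q=(1,20) nearest=2 d=12 new=(1,11) → add node 3 parent=2 cost=9
4. q=(13,26) nearest=3 d=15 new=(4,14) → add node 4 parent=3 cost=12
5. q=(11,11) nearest=1 d=6 new=(8,8) → add node 5 parent=1 cost=6
6. q=(12,9) nearest=5 d=4 new=(11,9) → add node 6 parent=5 cost=9
7. q=(10,9) nearest=6 d=1 new=(10,9) → add node 7 parent=6 cost=10
8. q=(6,13) nearest=4 d=2 new=(6,13) → add node 8 parent=4 cost=14
9. q=(13,25) nearest=4 d=11 new=(7,17) → add node 9 parent=4 cost=15
10. q=(2,8) nearest=2 d=0 → coincident, reject
11. q=(8,23) nearest=9 d=6 new=(8,20) → add node 10 parent=9 cost=18
12. q=(2,3) nearest=0 d=1 new=(2,3) → add node 11 parent=0 cost=1
13. q=(13,7) nearest=6 d=2 new=(13,7) → add node 12 parent=6 cost=11
14. q=(3,27) nearest=10 d=7 new=(5,23) → add node 13 parent=10 cost=21
15. q=(2,23) nearest=13 d=3 new=(2,23) → add node 14 parent=13 cost=24
16. q=(0,20) nearest=14 d=3 new=(0,20) → blocked by [0,2]×[20,22], reject
17. q=(10,28) nearest=13 d=5 new=(8,26) → add node 15 parent=13 cost=24
18. q=(3,6) nearest=1 d=2 new=(3,6) → add node 16 parent=1 cost=5
19. q=(4,30) nearest=15 d=4 new=(5,29) → add node 17 parent=15 cost=27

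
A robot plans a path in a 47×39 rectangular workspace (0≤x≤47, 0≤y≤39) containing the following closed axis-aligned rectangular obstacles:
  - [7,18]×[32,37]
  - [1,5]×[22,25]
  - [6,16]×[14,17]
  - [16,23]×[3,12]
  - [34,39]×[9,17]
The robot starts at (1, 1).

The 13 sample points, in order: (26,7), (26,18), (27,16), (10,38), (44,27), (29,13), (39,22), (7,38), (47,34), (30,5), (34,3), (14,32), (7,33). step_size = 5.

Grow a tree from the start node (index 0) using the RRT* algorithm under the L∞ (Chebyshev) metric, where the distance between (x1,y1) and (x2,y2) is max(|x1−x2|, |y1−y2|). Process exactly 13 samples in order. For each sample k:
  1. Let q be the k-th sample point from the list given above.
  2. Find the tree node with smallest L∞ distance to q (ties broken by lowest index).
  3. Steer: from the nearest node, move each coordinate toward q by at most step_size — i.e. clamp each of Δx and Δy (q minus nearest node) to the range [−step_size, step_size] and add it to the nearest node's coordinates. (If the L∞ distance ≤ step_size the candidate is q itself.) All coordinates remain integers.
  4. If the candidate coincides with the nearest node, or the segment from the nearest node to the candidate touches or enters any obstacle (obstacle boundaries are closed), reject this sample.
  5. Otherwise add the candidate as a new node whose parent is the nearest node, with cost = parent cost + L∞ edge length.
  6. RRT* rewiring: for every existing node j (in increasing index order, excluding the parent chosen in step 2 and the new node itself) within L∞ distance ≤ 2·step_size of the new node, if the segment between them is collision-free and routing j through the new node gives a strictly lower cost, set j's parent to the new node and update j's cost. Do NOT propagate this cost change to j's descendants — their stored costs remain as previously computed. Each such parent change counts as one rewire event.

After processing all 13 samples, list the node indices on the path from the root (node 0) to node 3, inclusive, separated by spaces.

1. q=(26,7) nearest=0 d=25 new=(6,6) → add node 1 parent=0 cost=5
2. q=(26,18) nearest=1 d=20 new=(11,11) → add node 2 parent=1 cost=10
3. q=(27,16) nearest=2 d=16 new=(16,16) → blocked by [6,16]×[14,17], reject
4. q=(10,38) nearest=2 d=27 new=(10,16) → blocked by [6,16]×[14,17], reject
5. q=(44,27) nearest=2 d=33 new=(16,16) → blocked by [6,16]×[14,17], reject
6. q=(29,13) nearest=2 d=18 new=(16,13) → add node 3 parent=2 cost=15
7. q=(39,22) nearest=3 d=23 new=(21,18) → add node 4 parent=3 cost=20
8. q=(7,38) nearest=4 d=20 new=(16,23) → add node 5 parent=4 cost=25
9. q=(47,34) nearest=4 d=26 new=(26,23) → add node 6 parent=4 cost=25
10. q=(30,5) nearest=4 d=13 new=(26,13) → add node 7 parent=4 cost=25
11. q=(34,3) nearest=7 d=10 new=(31,8) → add node 8 parent=7 cost=30
12. q=(14,32) nearest=5 d=9 new=(14,28) → add node 9 parent=5 cost=30
13. q=(7,33) nearest=9 d=7 new=(9,33) → blocked by [7,18]×[32,37], reject

Path: 0 1 2 3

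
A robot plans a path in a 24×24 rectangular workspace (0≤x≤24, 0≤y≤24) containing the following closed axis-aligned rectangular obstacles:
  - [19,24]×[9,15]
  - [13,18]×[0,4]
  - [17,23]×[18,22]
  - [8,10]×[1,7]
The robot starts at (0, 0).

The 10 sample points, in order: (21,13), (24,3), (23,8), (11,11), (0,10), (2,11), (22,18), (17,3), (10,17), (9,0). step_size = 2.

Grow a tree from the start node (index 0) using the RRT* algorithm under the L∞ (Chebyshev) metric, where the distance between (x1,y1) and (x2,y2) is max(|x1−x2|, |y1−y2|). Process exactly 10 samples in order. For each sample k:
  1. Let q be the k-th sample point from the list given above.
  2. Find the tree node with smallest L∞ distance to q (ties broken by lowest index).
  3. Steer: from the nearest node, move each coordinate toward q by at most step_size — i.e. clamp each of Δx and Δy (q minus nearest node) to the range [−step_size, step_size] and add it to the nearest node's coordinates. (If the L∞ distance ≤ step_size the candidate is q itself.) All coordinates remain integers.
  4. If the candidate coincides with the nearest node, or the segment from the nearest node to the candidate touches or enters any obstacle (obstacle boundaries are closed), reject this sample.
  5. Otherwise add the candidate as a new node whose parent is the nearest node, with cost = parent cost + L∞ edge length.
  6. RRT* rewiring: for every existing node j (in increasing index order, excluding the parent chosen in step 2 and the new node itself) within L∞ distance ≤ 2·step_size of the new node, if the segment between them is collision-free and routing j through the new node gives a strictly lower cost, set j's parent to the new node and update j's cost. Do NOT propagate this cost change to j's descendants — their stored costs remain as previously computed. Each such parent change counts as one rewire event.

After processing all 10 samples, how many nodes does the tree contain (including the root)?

Node count: 8

1. q=(21,13) nearest=0 d=21 new=(2,2) → add node 1 parent=0 cost=2
2. q=(24,3) nearest=1 d=22 new=(4,3) → add node 2 parent=1 cost=4
3. q=(23,8) nearest=2 d=19 new=(6,5) → add node 3 parent=2 cost=6
4. q=(11,11) nearest=3 d=6 new=(8,7) → blocked by [8,10]×[1,7], reject
5. q=(0,10) nearest=3 d=6 new=(4,7) → add node 4 parent=3 cost=8
6. q=(2,11) nearest=4 d=4 new=(2,9) → add node 5 parent=4 cost=10
7. q=(22,18) nearest=3 d=16 new=(8,7) → blocked by [8,10]×[1,7], reject
8. q=(17,3) nearest=3 d=11 new=(8,3) → blocked by [8,10]×[1,7], reject
9. q=(10,17) nearest=5 d=8 new=(4,11) → add node 6 parent=5 cost=12
10. q=(9,0) nearest=2 d=5 new=(6,1) → add node 7 parent=2 cost=6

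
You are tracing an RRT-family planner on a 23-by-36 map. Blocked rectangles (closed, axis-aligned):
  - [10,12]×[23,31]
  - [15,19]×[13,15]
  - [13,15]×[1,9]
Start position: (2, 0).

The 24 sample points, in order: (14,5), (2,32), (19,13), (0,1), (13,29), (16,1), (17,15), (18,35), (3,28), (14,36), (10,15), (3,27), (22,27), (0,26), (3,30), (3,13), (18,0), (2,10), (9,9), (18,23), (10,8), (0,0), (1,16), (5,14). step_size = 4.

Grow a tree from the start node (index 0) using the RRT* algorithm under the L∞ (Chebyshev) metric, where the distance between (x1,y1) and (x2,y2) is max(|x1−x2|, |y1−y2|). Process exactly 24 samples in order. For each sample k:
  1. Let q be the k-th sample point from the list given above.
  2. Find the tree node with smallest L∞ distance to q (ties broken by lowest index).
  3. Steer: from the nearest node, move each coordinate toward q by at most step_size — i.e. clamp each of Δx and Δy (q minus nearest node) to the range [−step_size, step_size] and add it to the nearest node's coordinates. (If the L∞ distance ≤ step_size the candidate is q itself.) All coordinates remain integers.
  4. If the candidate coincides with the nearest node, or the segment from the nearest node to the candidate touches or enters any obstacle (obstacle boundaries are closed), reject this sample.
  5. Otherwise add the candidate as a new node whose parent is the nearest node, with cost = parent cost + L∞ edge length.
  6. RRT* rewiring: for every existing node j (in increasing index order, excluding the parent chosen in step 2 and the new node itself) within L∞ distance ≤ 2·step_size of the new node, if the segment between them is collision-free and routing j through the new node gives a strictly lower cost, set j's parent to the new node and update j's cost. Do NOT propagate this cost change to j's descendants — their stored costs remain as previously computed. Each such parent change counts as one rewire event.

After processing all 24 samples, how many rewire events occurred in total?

Rewire events: 2

1. q=(14,5) nearest=0 d=12 new=(6,4) → add node 1 parent=0 cost=4
2. q=(2,32) nearest=1 d=28 new=(2,8) → add node 2 parent=1 cost=8
3. q=(19,13) nearest=1 d=13 new=(10,8) → add node 3 parent=1 cost=8
4. q=(0,1) nearest=0 d=2 new=(0,1) → add node 4 parent=0 cost=2
5. q=(13,29) nearest=2 d=21 new=(6,12) → add node 5 parent=2 cost=12
6. q=(16,1) nearest=3 d=7 new=(14,4) → blocked by [13,15]×[1,9], reject
7. q=(17,15) nearest=3 d=7 new=(14,12) → add node 6 parent=3 cost=12
8. q=(18,35) nearest=5 d=23 new=(10,16) → add node 7 parent=5 cost=16
9. q=(3,28) nearest=7 d=12 new=(6,20) → add node 8 parent=7 cost=20
10. q=(14,36) nearest=8 d=16 new=(10,24) → blocked by [10,12]×[23,31], reject
11. q=(10,15) nearest=7 d=1 new=(10,15) → add node 9 parent=7 cost=17
12. q=(3,27) nearest=8 d=7 new=(3,24) → add node 10 parent=8 cost=24
13. q=(22,27) nearest=7 d=12 new=(14,20) → add node 11 parent=7 cost=20
14. q=(0,26) nearest=10 d=3 new=(0,26) → add node 12 parent=10 cost=27
15. q=(3,30) nearest=12 d=4 new=(3,30) → add node 13 parent=12 cost=31
16. q=(3,13) nearest=5 d=3 new=(3,13) → add node 14 parent=5 cost=15
17. q=(18,0) nearest=3 d=8 new=(14,4) → blocked by [13,15]×[1,9], reject
18. q=(2,10) nearest=2 d=2 new=(2,10) → add node 15 parent=2 cost=10; rewire 14→15 (13<15)
19. q=(9,9) nearest=3 d=1 new=(9,9) → add node 16 parent=3 cost=9; rewire 9→16 (15<17)
20. q=(18,23) nearest=11 d=4 new=(18,23) → add node 17 parent=11 cost=24
21. q=(10,8) nearest=3 d=0 → coincident, reject
22. q=(0,0) nearest=4 d=1 new=(0,0) → add node 18 parent=4 cost=3
23. q=(1,16) nearest=14 d=3 new=(1,16) → add node 19 parent=14 cost=16
24. q=(5,14) nearest=5 d=2 new=(5,14) → add node 20 parent=5 cost=14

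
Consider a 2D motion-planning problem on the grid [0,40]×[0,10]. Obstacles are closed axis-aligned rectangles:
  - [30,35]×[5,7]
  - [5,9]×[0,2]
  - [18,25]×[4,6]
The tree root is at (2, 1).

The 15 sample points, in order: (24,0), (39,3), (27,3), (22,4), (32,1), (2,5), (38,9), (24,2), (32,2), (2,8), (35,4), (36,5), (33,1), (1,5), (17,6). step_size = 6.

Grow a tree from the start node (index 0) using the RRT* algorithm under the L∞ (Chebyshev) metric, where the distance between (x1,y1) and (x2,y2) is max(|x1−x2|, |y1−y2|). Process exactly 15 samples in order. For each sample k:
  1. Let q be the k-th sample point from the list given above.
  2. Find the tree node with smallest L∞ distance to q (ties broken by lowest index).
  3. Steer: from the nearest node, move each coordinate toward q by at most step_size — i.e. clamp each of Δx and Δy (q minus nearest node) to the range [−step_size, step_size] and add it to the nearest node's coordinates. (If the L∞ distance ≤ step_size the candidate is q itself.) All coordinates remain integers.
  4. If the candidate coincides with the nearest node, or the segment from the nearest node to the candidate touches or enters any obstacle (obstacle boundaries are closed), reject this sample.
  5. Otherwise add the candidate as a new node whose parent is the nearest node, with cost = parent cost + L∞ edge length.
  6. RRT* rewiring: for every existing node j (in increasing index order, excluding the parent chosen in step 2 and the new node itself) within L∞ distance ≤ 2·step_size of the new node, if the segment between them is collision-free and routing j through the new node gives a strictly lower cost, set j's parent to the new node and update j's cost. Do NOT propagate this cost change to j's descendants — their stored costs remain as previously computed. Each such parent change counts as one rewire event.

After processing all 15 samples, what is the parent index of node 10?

1. q=(24,0) nearest=0 d=22 new=(8,0) → blocked by [5,9]×[0,2], reject
2. q=(39,3) nearest=0 d=37 new=(8,3) → blocked by [5,9]×[0,2], reject
3. q=(27,3) nearest=0 d=25 new=(8,3) → blocked by [5,9]×[0,2], reject
4. q=(22,4) nearest=0 d=20 new=(8,4) → add node 1 parent=0 cost=6
5. q=(32,1) nearest=1 d=24 new=(14,1) → add node 2 parent=1 cost=12
6. q=(2,5) nearest=0 d=4 new=(2,5) → add node 3 parent=0 cost=4
7. q=(38,9) nearest=2 d=24 new=(20,7) → blocked by [18,25]×[4,6], reject
8. q=(24,2) nearest=2 d=10 new=(20,2) → add node 4 parent=2 cost=18
9. q=(32,2) nearest=4 d=12 new=(26,2) → add node 5 parent=4 cost=24
10. q=(2,8) nearest=3 d=3 new=(2,8) → add node 6 parent=3 cost=7
11. q=(35,4) nearest=5 d=9 new=(32,4) → add node 7 parent=5 cost=30
12. q=(36,5) nearest=7 d=4 new=(36,5) → add node 8 parent=7 cost=34
13. q=(33,1) nearest=7 d=3 new=(33,1) → add node 9 parent=7 cost=33
14. q=(1,5) nearest=3 d=1 new=(1,5) → add node 10 parent=3 cost=5
15. q=(17,6) nearest=4 d=4 new=(17,6) → blocked by [18,25]×[4,6], reject

Parent of node 10: 3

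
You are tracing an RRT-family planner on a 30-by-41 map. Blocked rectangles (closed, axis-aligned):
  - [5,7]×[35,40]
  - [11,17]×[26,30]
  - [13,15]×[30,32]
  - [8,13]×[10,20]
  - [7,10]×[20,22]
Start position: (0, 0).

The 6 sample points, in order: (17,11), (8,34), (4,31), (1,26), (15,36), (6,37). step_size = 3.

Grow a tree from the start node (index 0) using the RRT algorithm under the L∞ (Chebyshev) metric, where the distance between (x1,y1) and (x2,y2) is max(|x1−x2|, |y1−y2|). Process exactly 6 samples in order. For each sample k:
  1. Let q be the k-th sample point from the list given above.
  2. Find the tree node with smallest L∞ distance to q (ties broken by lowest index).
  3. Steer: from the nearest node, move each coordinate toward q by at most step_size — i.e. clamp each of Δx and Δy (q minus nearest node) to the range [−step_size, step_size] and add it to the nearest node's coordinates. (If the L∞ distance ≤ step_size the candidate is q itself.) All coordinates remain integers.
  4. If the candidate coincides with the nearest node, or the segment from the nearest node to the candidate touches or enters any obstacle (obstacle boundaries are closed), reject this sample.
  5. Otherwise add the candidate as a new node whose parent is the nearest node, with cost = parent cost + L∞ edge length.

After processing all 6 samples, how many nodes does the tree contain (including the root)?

1. q=(17,11) nearest=0 d=17 new=(3,3) → add node 1 parent=0 cost=3
2. q=(8,34) nearest=1 d=31 new=(6,6) → add node 2 parent=1 cost=6
3. q=(4,31) nearest=2 d=25 new=(4,9) → add node 3 parent=2 cost=9
4. q=(1,26) nearest=3 d=17 new=(1,12) → add node 4 parent=3 cost=12
5. q=(15,36) nearest=4 d=24 new=(4,15) → add node 5 parent=4 cost=15
6. q=(6,37) nearest=5 d=22 new=(6,18) → add node 6 parent=5 cost=18

Node count: 7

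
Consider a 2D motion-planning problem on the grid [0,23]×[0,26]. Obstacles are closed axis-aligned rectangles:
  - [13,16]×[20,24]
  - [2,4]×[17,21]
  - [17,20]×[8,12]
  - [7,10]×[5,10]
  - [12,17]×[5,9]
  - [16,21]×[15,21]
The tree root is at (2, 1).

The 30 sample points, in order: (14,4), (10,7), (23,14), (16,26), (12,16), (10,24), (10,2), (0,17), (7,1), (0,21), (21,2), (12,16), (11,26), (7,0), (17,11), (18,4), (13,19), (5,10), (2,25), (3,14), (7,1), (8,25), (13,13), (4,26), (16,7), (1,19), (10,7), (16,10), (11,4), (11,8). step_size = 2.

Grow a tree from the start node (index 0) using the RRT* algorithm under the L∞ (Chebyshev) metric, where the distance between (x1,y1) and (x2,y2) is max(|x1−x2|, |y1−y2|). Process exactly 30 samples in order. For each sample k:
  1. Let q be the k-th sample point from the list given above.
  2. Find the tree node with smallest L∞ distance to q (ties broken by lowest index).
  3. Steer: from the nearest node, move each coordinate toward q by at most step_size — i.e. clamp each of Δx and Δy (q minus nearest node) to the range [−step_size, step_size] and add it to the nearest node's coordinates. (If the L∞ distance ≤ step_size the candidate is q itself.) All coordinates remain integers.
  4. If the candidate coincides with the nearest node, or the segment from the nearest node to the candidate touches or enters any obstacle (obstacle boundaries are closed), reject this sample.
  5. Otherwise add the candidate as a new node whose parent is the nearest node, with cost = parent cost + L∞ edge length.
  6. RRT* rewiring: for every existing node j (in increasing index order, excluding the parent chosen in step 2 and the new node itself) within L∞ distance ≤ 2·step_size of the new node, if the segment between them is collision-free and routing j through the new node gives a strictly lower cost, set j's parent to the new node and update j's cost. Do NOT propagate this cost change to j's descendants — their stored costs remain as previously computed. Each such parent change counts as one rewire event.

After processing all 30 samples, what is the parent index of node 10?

Parent of node 10: 5

1. q=(14,4) nearest=0 d=12 new=(4,3) → add node 1 parent=0 cost=2
2. q=(10,7) nearest=1 d=6 new=(6,5) → add node 2 parent=1 cost=4
3. q=(23,14) nearest=2 d=17 new=(8,7) → blocked by [7,10]×[5,10], reject
4. q=(16,26) nearest=2 d=21 new=(8,7) → blocked by [7,10]×[5,10], reject
5. q=(12,16) nearest=2 d=11 new=(8,7) → blocked by [7,10]×[5,10], reject
6. q=(10,24) nearest=2 d=19 new=(8,7) → blocked by [7,10]×[5,10], reject
7. q=(10,2) nearest=2 d=4 new=(8,3) → add node 3 parent=2 cost=6
8. q=(0,17) nearest=2 d=12 new=(4,7) → add node 4 parent=2 cost=6
9. q=(7,1) nearest=3 d=2 new=(7,1) → add node 5 parent=3 cost=8
10. q=(0,21) nearest=4 d=14 new=(2,9) → add node 6 parent=4 cost=8
11. q=(21,2) nearest=3 d=13 new=(10,2) → add node 7 parent=3 cost=8
12. q=(12,16) nearest=4 d=9 new=(6,9) → add node 8 parent=4 cost=8
13. q=(11,26) nearest=6 d=17 new=(4,11) → add node 9 parent=6 cost=10
14. q=(7,0) nearest=5 d=1 new=(7,0) → add node 10 parent=5 cost=9
15. q=(17,11) nearest=3 d=9 new=(10,5) → blocked by [7,10]×[5,10], reject
16. q=(18,4) nearest=7 d=8 new=(12,4) → add node 11 parent=7 cost=10
17. q=(13,19) nearest=9 d=9 new=(6,13) → add node 12 parent=9 cost=12
18. q=(5,10) nearest=8 d=1 new=(5,10) → add node 13 parent=8 cost=9
19. q=(2,25) nearest=12 d=12 new=(4,15) → add node 14 parent=12 cost=14
20. q=(3,14) nearest=14 d=1 new=(3,14) → add node 15 parent=14 cost=15
21. q=(7,1) nearest=5 d=0 → coincident, reject
22. q=(8,25) nearest=14 d=10 new=(6,17) → add node 16 parent=14 cost=16
23. q=(13,13) nearest=8 d=7 new=(8,11) → blocked by [7,10]×[5,10], reject
24. q=(4,26) nearest=16 d=9 new=(4,19) → blocked by [2,4]×[17,21], reject
25. q=(16,7) nearest=11 d=4 new=(14,6) → blocked by [12,17]×[5,9], reject
26. q=(1,19) nearest=14 d=4 new=(2,17) → blocked by [2,4]×[17,21], reject
27. q=(10,7) nearest=11 d=3 new=(10,6) → blocked by [7,10]×[5,10], reject
28. q=(16,10) nearest=11 d=6 new=(14,6) → blocked by [12,17]×[5,9], reject
29. q=(11,4) nearest=11 d=1 new=(11,4) → add node 17 parent=11 cost=11
30. q=(11,8) nearest=11 d=4 new=(11,6) → add node 18 parent=11 cost=12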